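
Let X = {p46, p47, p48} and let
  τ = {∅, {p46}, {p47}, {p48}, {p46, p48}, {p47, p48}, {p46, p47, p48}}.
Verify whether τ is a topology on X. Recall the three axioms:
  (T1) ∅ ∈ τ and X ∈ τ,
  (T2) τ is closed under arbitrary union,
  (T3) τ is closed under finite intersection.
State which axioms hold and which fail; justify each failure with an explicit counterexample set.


τ is NOT a topology on X.

Axiom (T1): ∅ ∈ τ? Yes; X ∈ τ? Yes.
Axiom (T2/T3): check pairwise unions and intersections of members of τ.
Counterexample for (T2): {p46} ∪ {p47} = {p46, p47} ∉ τ. Therefore τ is NOT a topology.


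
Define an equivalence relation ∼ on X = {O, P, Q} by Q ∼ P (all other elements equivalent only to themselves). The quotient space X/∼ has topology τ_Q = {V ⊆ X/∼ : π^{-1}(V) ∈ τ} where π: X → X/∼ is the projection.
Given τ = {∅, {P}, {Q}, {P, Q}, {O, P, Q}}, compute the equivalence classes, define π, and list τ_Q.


X/∼ = {[O], [P=Q]}; |τ_Q| = 3.

Equivalence classes: [O], [P=Q].
Quotient map π: X → X/∼ sends O ↦ [O], P ↦ [P=Q], Q ↦ [P=Q].
For each subset V ⊆ X/∼, compute π^{-1}(V) ⊆ X and check whether π^{-1}(V) ∈ τ. V is open in τ_Q iff π^{-1}(V) ∈ τ.
  V = {}: π^{-1}(V) = ∅ ∈ τ ✓.
  V = {[O]}: π^{-1}(V) = {O} ∉ τ ✗.
  V = {[P=Q]}: π^{-1}(V) = {P, Q} ∈ τ ✓.
  V = {[O], [P=Q]}: π^{-1}(V) = {O, P, Q} ∈ τ ✓.
Open sets in the quotient: τ_Q = {{}, {[P=Q]}, {[O], [P=Q]}} (3 elements).


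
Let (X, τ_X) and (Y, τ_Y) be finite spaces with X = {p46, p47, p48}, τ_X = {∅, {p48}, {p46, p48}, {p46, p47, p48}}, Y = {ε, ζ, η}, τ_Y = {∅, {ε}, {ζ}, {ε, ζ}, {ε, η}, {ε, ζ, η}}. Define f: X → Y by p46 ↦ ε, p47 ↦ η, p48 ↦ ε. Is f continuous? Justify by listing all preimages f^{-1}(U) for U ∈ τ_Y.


f IS continuous.

Compute f^{-1}(U) for each U ∈ τ_Y:
  U = ∅: f^{-1}(U) = ∅ ∈ τ_X ✓.
  U = {ε}: f^{-1}(U) = {p46, p48} ∈ τ_X ✓.
  U = {ζ}: f^{-1}(U) = ∅ ∈ τ_X ✓.
  U = {ε, ζ}: f^{-1}(U) = {p46, p48} ∈ τ_X ✓.
  U = {ε, η}: f^{-1}(U) = {p46, p47, p48} ∈ τ_X ✓.
  U = {ε, ζ, η}: f^{-1}(U) = {p46, p47, p48} ∈ τ_X ✓.
Every preimage lies in τ_X, so f IS continuous.


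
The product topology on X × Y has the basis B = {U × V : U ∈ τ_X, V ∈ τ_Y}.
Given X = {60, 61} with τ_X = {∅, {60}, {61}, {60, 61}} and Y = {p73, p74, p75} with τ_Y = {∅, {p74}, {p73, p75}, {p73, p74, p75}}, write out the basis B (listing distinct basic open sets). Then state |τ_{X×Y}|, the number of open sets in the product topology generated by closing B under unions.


Basis B = {∅ × ∅, {60} × {p74}, {61} × {p74}, {60} × {p73, p75}, {60, 61} × {p74}, {61} × {p73, p75}, {60} × {p73, p74, p75}, {61} × {p73, p74, p75}, {60, 61} × {p73, p75}, {60, 61} × {p73, p74, p75}}; |τ_{X×Y}| = 16.

Enumerate products U × V with U ∈ τ_X, V ∈ τ_Y (deduplicated):
  ∅ × ∅ = {} (∅)
  {60} × {p74} = {(60,p74)}
  {61} × {p74} = {(61,p74)}
  {60} × {p73, p75} = {(60,p73), (60,p75)}
  {60, 61} × {p74} = {(60,p74), (61,p74)}
  {61} × {p73, p75} = {(61,p73), (61,p75)}
  {60} × {p73, p74, p75} = {(60,p73), (60,p74), (60,p75)}
  {61} × {p73, p74, p75} = {(61,p73), (61,p74), (61,p75)}
  {60, 61} × {p73, p75} = {(60,p73), (60,p75), (61,p73), (61,p75)}
  {60, 61} × {p73, p74, p75} = {(60,p73), (60,p74), (60,p75), (61,p73), (61,p74), (61,p75)}
These 10 distinct sets form the basis B.
Close under arbitrary unions to get τ_{X×Y}; counting gives |τ_{X×Y}| = 16.


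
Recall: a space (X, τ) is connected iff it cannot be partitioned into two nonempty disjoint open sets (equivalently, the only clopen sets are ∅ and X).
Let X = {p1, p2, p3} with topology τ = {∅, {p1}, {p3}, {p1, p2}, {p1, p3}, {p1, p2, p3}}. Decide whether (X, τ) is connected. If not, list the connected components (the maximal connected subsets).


(X, τ) is disconnected; components = [{p3}, {p1, p2}].

Find clopen sets (U ∈ τ with X ∖ U ∈ τ):
  U = ∅, X ∖ U = {p1, p2, p3} — both open, so U is clopen.
  U = {p3}, X ∖ U = {p1, p2} — both open, so U is clopen.
  U = {p1, p2}, X ∖ U = {p3} — both open, so U is clopen.
  U = {p1, p2, p3}, X ∖ U = ∅ — both open, so U is clopen.
Nontrivial clopen(s) exist: e.g. {p3}. So (X, τ) is disconnected.
Compute connected components by grouping points that agree on all clopens:
  component: {p3}
  component: {p1, p2}


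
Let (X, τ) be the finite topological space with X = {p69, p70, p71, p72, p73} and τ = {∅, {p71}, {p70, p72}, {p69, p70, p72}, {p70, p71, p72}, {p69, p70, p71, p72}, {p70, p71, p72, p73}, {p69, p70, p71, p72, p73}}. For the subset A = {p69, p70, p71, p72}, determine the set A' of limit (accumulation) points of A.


A' = {p69, p70, p72, p73}

For each x ∈ X, list the open sets U ∈ τ with x ∈ U, then check whether U ∩ (A ∖ {x}) ≠ ∅ for every such U.
  x = p69: opens ∋ x are {p69, p70, p72}, {p69, p70, p71, p72}, {p69, p70, p71, p72, p73}; each meets A ∖ {p69}, so x IS a limit point.
  x = p70: opens ∋ x are {p70, p72}, {p69, p70, p72}, {p70, p71, p72}, {p69, p70, p71, p72}, {p70, p71, p72, p73}, {p69, p70, p71, p72, p73}; each meets A ∖ {p70}, so x IS a limit point.
  x = p71: open {p71} ∋ x has {p71} ∩ (A ∖ {p71}) = ∅, so x is NOT a limit point.
  x = p72: opens ∋ x are {p70, p72}, {p69, p70, p72}, {p70, p71, p72}, {p69, p70, p71, p72}, {p70, p71, p72, p73}, {p69, p70, p71, p72, p73}; each meets A ∖ {p72}, so x IS a limit point.
  x = p73: opens ∋ x are {p70, p71, p72, p73}, {p69, p70, p71, p72, p73}; each meets A ∖ {p73}, so x IS a limit point.
Collecting: A' = {p69, p70, p72, p73}.


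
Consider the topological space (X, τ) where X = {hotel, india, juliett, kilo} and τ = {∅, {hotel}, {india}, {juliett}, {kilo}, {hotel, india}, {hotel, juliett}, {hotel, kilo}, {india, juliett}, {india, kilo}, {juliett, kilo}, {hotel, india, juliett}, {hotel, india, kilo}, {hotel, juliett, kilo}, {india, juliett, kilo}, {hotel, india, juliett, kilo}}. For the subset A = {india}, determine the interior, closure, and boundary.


int(A) = {india}, cl(A) = {india}, ∂A = ∅.

Closed sets in (X, τ) are complements of opens:
  closed(X, τ) = {∅, {hotel}, {india}, {juliett}, {kilo}, {hotel, india}, {hotel, juliett}, {hotel, kilo}, {india, juliett}, {india, kilo}, {juliett, kilo}, {hotel, india, juliett}, {hotel, india, kilo}, {hotel, juliett, kilo}, {india, juliett, kilo}, {hotel, india, juliett, kilo}}.
int(A) = ⋃ {U ∈ τ : U ⊆ A}. Opens contained in A: ∅, {india}.
Taking the union of these: int(A) = {india}.
cl(A) = ⋂ {C closed : A ⊆ C}. Closed sets containing A: {india}, {hotel, india}, {india, juliett}, {india, kilo}, {hotel, india, juliett}, {hotel, india, kilo}, {india, juliett, kilo}, {hotel, india, juliett, kilo}.
Intersecting these: cl(A) = {india}.
∂A = cl(A) ∖ int(A) = {india} ∖ {india} = ∅.


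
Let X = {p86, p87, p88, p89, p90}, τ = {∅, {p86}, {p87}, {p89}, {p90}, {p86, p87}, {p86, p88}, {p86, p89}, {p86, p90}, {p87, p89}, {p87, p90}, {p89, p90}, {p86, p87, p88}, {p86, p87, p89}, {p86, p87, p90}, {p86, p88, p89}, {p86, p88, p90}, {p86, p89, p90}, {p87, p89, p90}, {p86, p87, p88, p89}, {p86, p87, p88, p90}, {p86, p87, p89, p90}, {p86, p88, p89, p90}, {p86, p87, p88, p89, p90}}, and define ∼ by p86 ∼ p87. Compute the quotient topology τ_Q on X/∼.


X/∼ = {[p86=p87], [p88], [p89], [p90]}; |τ_Q| = 12.

Equivalence classes: [p86=p87], [p88], [p89], [p90].
Quotient map π: X → X/∼ sends p86 ↦ [p86=p87], p87 ↦ [p86=p87], p88 ↦ [p88], p89 ↦ [p89], p90 ↦ [p90].
For each subset V ⊆ X/∼, compute π^{-1}(V) ⊆ X and check whether π^{-1}(V) ∈ τ. V is open in τ_Q iff π^{-1}(V) ∈ τ.
  V = {}: π^{-1}(V) = ∅ ∈ τ ✓.
  V = {[p86=p87]}: π^{-1}(V) = {p86, p87} ∈ τ ✓.
  V = {[p88]}: π^{-1}(V) = {p88} ∉ τ ✗.
  V = {[p86=p87], [p88]}: π^{-1}(V) = {p86, p87, p88} ∈ τ ✓.
  V = {[p89]}: π^{-1}(V) = {p89} ∈ τ ✓.
  V = {[p86=p87], [p89]}: π^{-1}(V) = {p86, p87, p89} ∈ τ ✓.
  V = {[p88], [p89]}: π^{-1}(V) = {p88, p89} ∉ τ ✗.
  V = {[p86=p87], [p88], [p89]}: π^{-1}(V) = {p86, p87, p88, p89} ∈ τ ✓.
  V = {[p90]}: π^{-1}(V) = {p90} ∈ τ ✓.
  V = {[p86=p87], [p90]}: π^{-1}(V) = {p86, p87, p90} ∈ τ ✓.
  V = {[p88], [p90]}: π^{-1}(V) = {p88, p90} ∉ τ ✗.
  V = {[p86=p87], [p88], [p90]}: π^{-1}(V) = {p86, p87, p88, p90} ∈ τ ✓.
  V = {[p89], [p90]}: π^{-1}(V) = {p89, p90} ∈ τ ✓.
  V = {[p86=p87], [p89], [p90]}: π^{-1}(V) = {p86, p87, p89, p90} ∈ τ ✓.
  V = {[p88], [p89], [p90]}: π^{-1}(V) = {p88, p89, p90} ∉ τ ✗.
  V = {[p86=p87], [p88], [p89], [p90]}: π^{-1}(V) = {p86, p87, p88, p89, p90} ∈ τ ✓.
Open sets in the quotient: τ_Q = {{}, {[p86=p87]}, {[p86=p87], [p88]}, {[p89]}, {[p86=p87], [p89]}, {[p86=p87], [p88], [p89]}, {[p90]}, {[p86=p87], [p90]}, {[p86=p87], [p88], [p90]}, {[p89], [p90]}, {[p86=p87], [p89], [p90]}, {[p86=p87], [p88], [p89], [p90]}} (12 elements).


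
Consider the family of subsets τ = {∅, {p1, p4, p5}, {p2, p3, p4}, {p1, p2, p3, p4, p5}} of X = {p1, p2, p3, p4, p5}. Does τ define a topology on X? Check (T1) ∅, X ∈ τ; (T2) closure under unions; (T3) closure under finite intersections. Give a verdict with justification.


τ is NOT a topology on X.

Axiom (T1): ∅ ∈ τ? Yes; X ∈ τ? Yes.
Axiom (T2/T3): check pairwise unions and intersections of members of τ.
Counterexample for (T3): {p1, p4, p5} ∩ {p2, p3, p4} = {p4} ∉ τ. Therefore τ is NOT a topology.


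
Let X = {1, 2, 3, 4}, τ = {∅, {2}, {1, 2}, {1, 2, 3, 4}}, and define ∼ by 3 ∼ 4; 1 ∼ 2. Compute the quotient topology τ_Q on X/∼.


X/∼ = {[1=2], [3=4]}; |τ_Q| = 3.

Equivalence classes: [1=2], [3=4].
Quotient map π: X → X/∼ sends 1 ↦ [1=2], 2 ↦ [1=2], 3 ↦ [3=4], 4 ↦ [3=4].
For each subset V ⊆ X/∼, compute π^{-1}(V) ⊆ X and check whether π^{-1}(V) ∈ τ. V is open in τ_Q iff π^{-1}(V) ∈ τ.
  V = {}: π^{-1}(V) = ∅ ∈ τ ✓.
  V = {[1=2]}: π^{-1}(V) = {1, 2} ∈ τ ✓.
  V = {[3=4]}: π^{-1}(V) = {3, 4} ∉ τ ✗.
  V = {[1=2], [3=4]}: π^{-1}(V) = {1, 2, 3, 4} ∈ τ ✓.
Open sets in the quotient: τ_Q = {{}, {[1=2]}, {[1=2], [3=4]}} (3 elements).


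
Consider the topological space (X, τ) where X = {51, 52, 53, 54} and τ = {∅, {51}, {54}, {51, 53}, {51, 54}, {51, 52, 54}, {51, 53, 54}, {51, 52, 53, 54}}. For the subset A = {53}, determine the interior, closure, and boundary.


int(A) = ∅, cl(A) = {53}, ∂A = {53}.

Closed sets in (X, τ) are complements of opens:
  closed(X, τ) = {∅, {52}, {53}, {52, 53}, {52, 54}, {51, 52, 53}, {52, 53, 54}, {51, 52, 53, 54}}.
int(A) = ⋃ {U ∈ τ : U ⊆ A}. Opens contained in A: ∅.
Taking the union of these: int(A) = ∅.
cl(A) = ⋂ {C closed : A ⊆ C}. Closed sets containing A: {53}, {52, 53}, {51, 52, 53}, {52, 53, 54}, {51, 52, 53, 54}.
Intersecting these: cl(A) = {53}.
∂A = cl(A) ∖ int(A) = {53} ∖ ∅ = {53}.


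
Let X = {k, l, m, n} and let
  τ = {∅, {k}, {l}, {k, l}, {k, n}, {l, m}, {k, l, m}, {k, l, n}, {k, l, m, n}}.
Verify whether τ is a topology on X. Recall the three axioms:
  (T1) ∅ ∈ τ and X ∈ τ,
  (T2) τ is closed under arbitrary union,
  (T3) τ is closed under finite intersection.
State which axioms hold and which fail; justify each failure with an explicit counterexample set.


τ IS a topology on X.

Axiom (T1): ∅ ∈ τ? Yes; X ∈ τ? Yes.
Axiom (T2/T3): check pairwise unions and intersections of members of τ.
All pairwise intersections and unions checked — each lies in τ. Therefore τ satisfies (T1), (T2), (T3): it IS a topology on X.


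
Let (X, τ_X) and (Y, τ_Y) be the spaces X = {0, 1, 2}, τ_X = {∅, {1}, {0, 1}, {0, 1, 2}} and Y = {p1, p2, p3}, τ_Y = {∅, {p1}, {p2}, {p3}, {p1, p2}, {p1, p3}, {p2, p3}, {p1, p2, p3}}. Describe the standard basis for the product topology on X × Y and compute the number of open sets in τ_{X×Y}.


Basis B = {∅ × ∅, {1} × {p1}, {1} × {p2}, {1} × {p3}, {0, 1} × {p1}, {0, 1} × {p2}, {0, 1} × {p3}, {1} × {p1, p2}, {1} × {p1, p3}, {1} × {p2, p3}, {0, 1, 2} × {p1}, {0, 1, 2} × {p2}, {0, 1, 2} × {p3}, {1} × {p1, p2, p3}, {0, 1} × {p1, p2}, {0, 1} × {p1, p3}, {0, 1} × {p2, p3}, {0, 1} × {p1, p2, p3}, {0, 1, 2} × {p1, p2}, {0, 1, 2} × {p1, p3}, {0, 1, 2} × {p2, p3}, {0, 1, 2} × {p1, p2, p3}}; |τ_{X×Y}| = 64.

Enumerate products U × V with U ∈ τ_X, V ∈ τ_Y (deduplicated):
  ∅ × ∅ = {} (∅)
  {1} × {p1} = {(1,p1)}
  {1} × {p2} = {(1,p2)}
  {1} × {p3} = {(1,p3)}
  {0, 1} × {p1} = {(0,p1), (1,p1)}
  {0, 1} × {p2} = {(0,p2), (1,p2)}
  {0, 1} × {p3} = {(0,p3), (1,p3)}
  {1} × {p1, p2} = {(1,p1), (1,p2)}
  {1} × {p1, p3} = {(1,p1), (1,p3)}
  {1} × {p2, p3} = {(1,p2), (1,p3)}
  {0, 1, 2} × {p1} = {(0,p1), (1,p1), (2,p1)}
  {0, 1, 2} × {p2} = {(0,p2), (1,p2), (2,p2)}
  {0, 1, 2} × {p3} = {(0,p3), (1,p3), (2,p3)}
  {1} × {p1, p2, p3} = {(1,p1), (1,p2), (1,p3)}
  {0, 1} × {p1, p2} = {(0,p1), (0,p2), (1,p1), (1,p2)}
  {0, 1} × {p1, p3} = {(0,p1), (0,p3), (1,p1), (1,p3)}
  {0, 1} × {p2, p3} = {(0,p2), (0,p3), (1,p2), (1,p3)}
  {0, 1} × {p1, p2, p3} = {(0,p1), (0,p2), (0,p3), (1,p1), (1,p2), (1,p3)}
  {0, 1, 2} × {p1, p2} = {(0,p1), (0,p2), (1,p1), (1,p2), (2,p1), (2,p2)}
  {0, 1, 2} × {p1, p3} = {(0,p1), (0,p3), (1,p1), (1,p3), (2,p1), (2,p3)}
  {0, 1, 2} × {p2, p3} = {(0,p2), (0,p3), (1,p2), (1,p3), (2,p2), (2,p3)}
  {0, 1, 2} × {p1, p2, p3} = {(0,p1), (0,p2), (0,p3), (1,p1), (1,p2), (1,p3), (2,p1), (2,p2), (2,p3)}
These 22 distinct sets form the basis B.
Close under arbitrary unions to get τ_{X×Y}; counting gives |τ_{X×Y}| = 64.


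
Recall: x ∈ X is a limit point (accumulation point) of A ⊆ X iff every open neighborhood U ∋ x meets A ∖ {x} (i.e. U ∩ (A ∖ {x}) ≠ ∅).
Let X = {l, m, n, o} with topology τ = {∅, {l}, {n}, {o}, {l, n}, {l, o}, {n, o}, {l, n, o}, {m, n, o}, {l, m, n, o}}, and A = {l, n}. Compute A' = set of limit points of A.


A' = {m}

For each x ∈ X, list the open sets U ∈ τ with x ∈ U, then check whether U ∩ (A ∖ {x}) ≠ ∅ for every such U.
  x = l: open {l} ∋ x has {l} ∩ (A ∖ {l}) = ∅, so x is NOT a limit point.
  x = m: opens ∋ x are {m, n, o}, {l, m, n, o}; each meets A ∖ {m}, so x IS a limit point.
  x = n: open {n} ∋ x has {n} ∩ (A ∖ {n}) = ∅, so x is NOT a limit point.
  x = o: open {o} ∋ x has {o} ∩ (A ∖ {o}) = ∅, so x is NOT a limit point.
Collecting: A' = {m}.


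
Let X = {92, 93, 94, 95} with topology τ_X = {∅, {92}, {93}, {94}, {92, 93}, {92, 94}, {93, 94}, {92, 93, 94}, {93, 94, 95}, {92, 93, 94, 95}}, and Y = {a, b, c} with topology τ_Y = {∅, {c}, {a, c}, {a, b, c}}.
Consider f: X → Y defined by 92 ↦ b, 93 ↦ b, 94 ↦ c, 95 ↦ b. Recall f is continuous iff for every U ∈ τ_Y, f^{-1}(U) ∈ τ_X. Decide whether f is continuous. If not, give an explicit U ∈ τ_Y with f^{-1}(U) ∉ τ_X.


f IS continuous.

Compute f^{-1}(U) for each U ∈ τ_Y:
  U = ∅: f^{-1}(U) = ∅ ∈ τ_X ✓.
  U = {c}: f^{-1}(U) = {94} ∈ τ_X ✓.
  U = {a, c}: f^{-1}(U) = {94} ∈ τ_X ✓.
  U = {a, b, c}: f^{-1}(U) = {92, 93, 94, 95} ∈ τ_X ✓.
Every preimage lies in τ_X, so f IS continuous.


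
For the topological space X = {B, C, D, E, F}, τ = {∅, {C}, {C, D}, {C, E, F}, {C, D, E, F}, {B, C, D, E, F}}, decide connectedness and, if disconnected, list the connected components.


(X, τ) is connected.

Find clopen sets (U ∈ τ with X ∖ U ∈ τ):
  U = ∅, X ∖ U = {B, C, D, E, F} — both open, so U is clopen.
  U = {B, C, D, E, F}, X ∖ U = ∅ — both open, so U is clopen.
Only trivial clopens (∅ and X) exist, so (X, τ) is connected.
Compute connected components by grouping points that agree on all clopens:
  component: {B, C, D, E, F}


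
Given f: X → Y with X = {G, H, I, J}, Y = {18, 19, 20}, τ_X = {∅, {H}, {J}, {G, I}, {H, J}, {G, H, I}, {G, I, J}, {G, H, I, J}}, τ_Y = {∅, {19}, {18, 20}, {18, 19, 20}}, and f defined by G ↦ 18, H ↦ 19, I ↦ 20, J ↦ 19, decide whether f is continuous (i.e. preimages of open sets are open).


f IS continuous.

Compute f^{-1}(U) for each U ∈ τ_Y:
  U = ∅: f^{-1}(U) = ∅ ∈ τ_X ✓.
  U = {19}: f^{-1}(U) = {H, J} ∈ τ_X ✓.
  U = {18, 20}: f^{-1}(U) = {G, I} ∈ τ_X ✓.
  U = {18, 19, 20}: f^{-1}(U) = {G, H, I, J} ∈ τ_X ✓.
Every preimage lies in τ_X, so f IS continuous.


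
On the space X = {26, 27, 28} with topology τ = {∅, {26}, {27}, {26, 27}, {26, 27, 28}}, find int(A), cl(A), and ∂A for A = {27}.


int(A) = {27}, cl(A) = {27, 28}, ∂A = {28}.

Closed sets in (X, τ) are complements of opens:
  closed(X, τ) = {∅, {28}, {26, 28}, {27, 28}, {26, 27, 28}}.
int(A) = ⋃ {U ∈ τ : U ⊆ A}. Opens contained in A: ∅, {27}.
Taking the union of these: int(A) = {27}.
cl(A) = ⋂ {C closed : A ⊆ C}. Closed sets containing A: {27, 28}, {26, 27, 28}.
Intersecting these: cl(A) = {27, 28}.
∂A = cl(A) ∖ int(A) = {27, 28} ∖ {27} = {28}.


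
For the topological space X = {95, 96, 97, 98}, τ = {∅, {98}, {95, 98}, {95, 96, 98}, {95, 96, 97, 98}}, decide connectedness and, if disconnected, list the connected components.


(X, τ) is connected.

Find clopen sets (U ∈ τ with X ∖ U ∈ τ):
  U = ∅, X ∖ U = {95, 96, 97, 98} — both open, so U is clopen.
  U = {95, 96, 97, 98}, X ∖ U = ∅ — both open, so U is clopen.
Only trivial clopens (∅ and X) exist, so (X, τ) is connected.
Compute connected components by grouping points that agree on all clopens:
  component: {95, 96, 97, 98}


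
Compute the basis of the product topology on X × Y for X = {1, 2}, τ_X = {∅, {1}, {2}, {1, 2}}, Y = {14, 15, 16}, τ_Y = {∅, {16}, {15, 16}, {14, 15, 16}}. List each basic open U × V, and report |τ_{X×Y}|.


Basis B = {∅ × ∅, {1} × {16}, {2} × {16}, {1} × {15, 16}, {1, 2} × {16}, {2} × {15, 16}, {1} × {14, 15, 16}, {2} × {14, 15, 16}, {1, 2} × {15, 16}, {1, 2} × {14, 15, 16}}; |τ_{X×Y}| = 16.

Enumerate products U × V with U ∈ τ_X, V ∈ τ_Y (deduplicated):
  ∅ × ∅ = {} (∅)
  {1} × {16} = {(1,16)}
  {2} × {16} = {(2,16)}
  {1} × {15, 16} = {(1,15), (1,16)}
  {1, 2} × {16} = {(1,16), (2,16)}
  {2} × {15, 16} = {(2,15), (2,16)}
  {1} × {14, 15, 16} = {(1,14), (1,15), (1,16)}
  {2} × {14, 15, 16} = {(2,14), (2,15), (2,16)}
  {1, 2} × {15, 16} = {(1,15), (1,16), (2,15), (2,16)}
  {1, 2} × {14, 15, 16} = {(1,14), (1,15), (1,16), (2,14), (2,15), (2,16)}
These 10 distinct sets form the basis B.
Close under arbitrary unions to get τ_{X×Y}; counting gives |τ_{X×Y}| = 16.


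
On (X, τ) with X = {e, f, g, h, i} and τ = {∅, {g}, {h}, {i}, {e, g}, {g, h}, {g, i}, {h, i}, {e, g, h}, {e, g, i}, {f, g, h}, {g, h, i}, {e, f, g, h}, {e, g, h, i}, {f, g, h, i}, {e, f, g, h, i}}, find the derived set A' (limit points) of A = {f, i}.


A' = ∅

For each x ∈ X, list the open sets U ∈ τ with x ∈ U, then check whether U ∩ (A ∖ {x}) ≠ ∅ for every such U.
  x = e: open {e, g} ∋ x has {e, g} ∩ (A ∖ {e}) = ∅, so x is NOT a limit point.
  x = f: open {f, g, h} ∋ x has {f, g, h} ∩ (A ∖ {f}) = ∅, so x is NOT a limit point.
  x = g: open {g} ∋ x has {g} ∩ (A ∖ {g}) = ∅, so x is NOT a limit point.
  x = h: open {h} ∋ x has {h} ∩ (A ∖ {h}) = ∅, so x is NOT a limit point.
  x = i: open {i} ∋ x has {i} ∩ (A ∖ {i}) = ∅, so x is NOT a limit point.
Collecting: A' = ∅.


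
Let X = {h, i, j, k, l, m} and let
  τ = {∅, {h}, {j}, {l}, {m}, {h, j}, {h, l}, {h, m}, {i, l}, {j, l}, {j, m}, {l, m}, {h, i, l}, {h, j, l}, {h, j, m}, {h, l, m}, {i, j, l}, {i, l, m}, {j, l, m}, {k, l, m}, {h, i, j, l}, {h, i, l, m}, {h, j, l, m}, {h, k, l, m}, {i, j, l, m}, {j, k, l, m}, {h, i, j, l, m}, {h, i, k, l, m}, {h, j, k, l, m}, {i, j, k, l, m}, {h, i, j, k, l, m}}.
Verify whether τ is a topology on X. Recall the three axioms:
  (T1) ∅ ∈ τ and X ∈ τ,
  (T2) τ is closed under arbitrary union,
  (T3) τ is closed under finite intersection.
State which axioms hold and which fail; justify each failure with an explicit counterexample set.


τ is NOT a topology on X.

Axiom (T1): ∅ ∈ τ? Yes; X ∈ τ? Yes.
Axiom (T2/T3): check pairwise unions and intersections of members of τ.
Counterexample for (T2): {i, l} ∪ {k, l, m} = {i, k, l, m} ∉ τ. Therefore τ is NOT a topology.


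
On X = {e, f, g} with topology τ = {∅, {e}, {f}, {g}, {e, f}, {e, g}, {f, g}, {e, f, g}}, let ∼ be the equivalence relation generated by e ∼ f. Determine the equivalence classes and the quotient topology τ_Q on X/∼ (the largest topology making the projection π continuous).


X/∼ = {[e=f], [g]}; |τ_Q| = 4.

Equivalence classes: [e=f], [g].
Quotient map π: X → X/∼ sends e ↦ [e=f], f ↦ [e=f], g ↦ [g].
For each subset V ⊆ X/∼, compute π^{-1}(V) ⊆ X and check whether π^{-1}(V) ∈ τ. V is open in τ_Q iff π^{-1}(V) ∈ τ.
  V = {}: π^{-1}(V) = ∅ ∈ τ ✓.
  V = {[e=f]}: π^{-1}(V) = {e, f} ∈ τ ✓.
  V = {[g]}: π^{-1}(V) = {g} ∈ τ ✓.
  V = {[e=f], [g]}: π^{-1}(V) = {e, f, g} ∈ τ ✓.
Open sets in the quotient: τ_Q = {{}, {[e=f]}, {[g]}, {[e=f], [g]}} (4 elements).


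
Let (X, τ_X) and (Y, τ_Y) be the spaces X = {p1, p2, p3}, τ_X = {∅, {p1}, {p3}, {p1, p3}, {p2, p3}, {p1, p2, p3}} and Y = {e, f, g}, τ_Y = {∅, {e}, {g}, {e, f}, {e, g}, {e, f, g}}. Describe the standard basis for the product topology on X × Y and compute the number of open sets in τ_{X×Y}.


Basis B = {∅ × ∅, {p1} × {e}, {p1} × {g}, {p3} × {e}, {p3} × {g}, {p1} × {e, f}, {p1} × {e, g}, {p1, p3} × {e}, {p1, p3} × {g}, {p2, p3} × {e}, {p2, p3} × {g}, {p3} × {e, f}, {p3} × {e, g}, {p1} × {e, f, g}, {p1, p2, p3} × {e}, {p1, p2, p3} × {g}, {p3} × {e, f, g}, {p1, p3} × {e, f}, {p1, p3} × {e, g}, {p2, p3} × {e, f}, {p2, p3} × {e, g}, {p1, p3} × {e, f, g}, {p1, p2, p3} × {e, f}, {p1, p2, p3} × {e, g}, {p2, p3} × {e, f, g}, {p1, p2, p3} × {e, f, g}}; |τ_{X×Y}| = 108.

Enumerate products U × V with U ∈ τ_X, V ∈ τ_Y (deduplicated):
  ∅ × ∅ = {} (∅)
  {p1} × {e} = {(p1,e)}
  {p1} × {g} = {(p1,g)}
  {p3} × {e} = {(p3,e)}
  {p3} × {g} = {(p3,g)}
  {p1} × {e, f} = {(p1,e), (p1,f)}
  {p1} × {e, g} = {(p1,e), (p1,g)}
  {p1, p3} × {e} = {(p1,e), (p3,e)}
  {p1, p3} × {g} = {(p1,g), (p3,g)}
  {p2, p3} × {e} = {(p2,e), (p3,e)}
  {p2, p3} × {g} = {(p2,g), (p3,g)}
  {p3} × {e, f} = {(p3,e), (p3,f)}
  {p3} × {e, g} = {(p3,e), (p3,g)}
  {p1} × {e, f, g} = {(p1,e), (p1,f), (p1,g)}
  {p1, p2, p3} × {e} = {(p1,e), (p2,e), (p3,e)}
  {p1, p2, p3} × {g} = {(p1,g), (p2,g), (p3,g)}
  {p3} × {e, f, g} = {(p3,e), (p3,f), (p3,g)}
  {p1, p3} × {e, f} = {(p1,e), (p1,f), (p3,e), (p3,f)}
  {p1, p3} × {e, g} = {(p1,e), (p1,g), (p3,e), (p3,g)}
  {p2, p3} × {e, f} = {(p2,e), (p2,f), (p3,e), (p3,f)}
  {p2, p3} × {e, g} = {(p2,e), (p2,g), (p3,e), (p3,g)}
  {p1, p3} × {e, f, g} = {(p1,e), (p1,f), (p1,g), (p3,e), (p3,f), (p3,g)}
  {p1, p2, p3} × {e, f} = {(p1,e), (p1,f), (p2,e), (p2,f), (p3,e), (p3,f)}
  {p1, p2, p3} × {e, g} = {(p1,e), (p1,g), (p2,e), (p2,g), (p3,e), (p3,g)}
  {p2, p3} × {e, f, g} = {(p2,e), (p2,f), (p2,g), (p3,e), (p3,f), (p3,g)}
  {p1, p2, p3} × {e, f, g} = {(p1,e), (p1,f), (p1,g), (p2,e), (p2,f), (p2,g), (p3,e), (p3,f), (p3,g)}
These 26 distinct sets form the basis B.
Close under arbitrary unions to get τ_{X×Y}; counting gives |τ_{X×Y}| = 108.


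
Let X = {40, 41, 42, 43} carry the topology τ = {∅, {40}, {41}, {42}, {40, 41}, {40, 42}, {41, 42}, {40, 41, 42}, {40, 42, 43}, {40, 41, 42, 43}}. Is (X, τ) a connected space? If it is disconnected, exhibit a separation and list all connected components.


(X, τ) is disconnected; components = [{41}, {40, 42, 43}].

Find clopen sets (U ∈ τ with X ∖ U ∈ τ):
  U = ∅, X ∖ U = {40, 41, 42, 43} — both open, so U is clopen.
  U = {41}, X ∖ U = {40, 42, 43} — both open, so U is clopen.
  U = {40, 42, 43}, X ∖ U = {41} — both open, so U is clopen.
  U = {40, 41, 42, 43}, X ∖ U = ∅ — both open, so U is clopen.
Nontrivial clopen(s) exist: e.g. {40, 42, 43}. So (X, τ) is disconnected.
Compute connected components by grouping points that agree on all clopens:
  component: {41}
  component: {40, 42, 43}


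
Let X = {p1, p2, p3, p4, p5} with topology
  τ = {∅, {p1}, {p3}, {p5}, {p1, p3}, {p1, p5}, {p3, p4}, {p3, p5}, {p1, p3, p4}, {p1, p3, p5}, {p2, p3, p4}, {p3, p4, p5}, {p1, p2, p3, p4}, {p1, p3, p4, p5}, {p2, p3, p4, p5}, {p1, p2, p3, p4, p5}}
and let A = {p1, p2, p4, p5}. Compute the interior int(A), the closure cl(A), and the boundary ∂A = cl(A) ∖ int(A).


int(A) = {p1, p5}, cl(A) = {p1, p2, p4, p5}, ∂A = {p2, p4}.

Closed sets in (X, τ) are complements of opens:
  closed(X, τ) = {∅, {p1}, {p2}, {p5}, {p1, p2}, {p1, p5}, {p2, p4}, {p2, p5}, {p1, p2, p4}, {p1, p2, p5}, {p2, p3, p4}, {p2, p4, p5}, {p1, p2, p3, p4}, {p1, p2, p4, p5}, {p2, p3, p4, p5}, {p1, p2, p3, p4, p5}}.
int(A) = ⋃ {U ∈ τ : U ⊆ A}. Opens contained in A: ∅, {p1}, {p5}, {p1, p5}.
Taking the union of these: int(A) = {p1, p5}.
cl(A) = ⋂ {C closed : A ⊆ C}. Closed sets containing A: {p1, p2, p4, p5}, {p1, p2, p3, p4, p5}.
Intersecting these: cl(A) = {p1, p2, p4, p5}.
∂A = cl(A) ∖ int(A) = {p1, p2, p4, p5} ∖ {p1, p5} = {p2, p4}.


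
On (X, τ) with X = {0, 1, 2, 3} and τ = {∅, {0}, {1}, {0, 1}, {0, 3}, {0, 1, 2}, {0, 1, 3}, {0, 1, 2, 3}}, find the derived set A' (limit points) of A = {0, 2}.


A' = {2, 3}

For each x ∈ X, list the open sets U ∈ τ with x ∈ U, then check whether U ∩ (A ∖ {x}) ≠ ∅ for every such U.
  x = 0: open {0} ∋ x has {0} ∩ (A ∖ {0}) = ∅, so x is NOT a limit point.
  x = 1: open {1} ∋ x has {1} ∩ (A ∖ {1}) = ∅, so x is NOT a limit point.
  x = 2: opens ∋ x are {0, 1, 2}, {0, 1, 2, 3}; each meets A ∖ {2}, so x IS a limit point.
  x = 3: opens ∋ x are {0, 3}, {0, 1, 3}, {0, 1, 2, 3}; each meets A ∖ {3}, so x IS a limit point.
Collecting: A' = {2, 3}.


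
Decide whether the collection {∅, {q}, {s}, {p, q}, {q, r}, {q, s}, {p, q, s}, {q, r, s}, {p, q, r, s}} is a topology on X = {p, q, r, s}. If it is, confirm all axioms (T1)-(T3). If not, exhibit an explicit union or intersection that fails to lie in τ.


τ is NOT a topology on X.

Axiom (T1): ∅ ∈ τ? Yes; X ∈ τ? Yes.
Axiom (T2/T3): check pairwise unions and intersections of members of τ.
Counterexample for (T2): {p, q} ∪ {q, r} = {p, q, r} ∉ τ. Therefore τ is NOT a topology.


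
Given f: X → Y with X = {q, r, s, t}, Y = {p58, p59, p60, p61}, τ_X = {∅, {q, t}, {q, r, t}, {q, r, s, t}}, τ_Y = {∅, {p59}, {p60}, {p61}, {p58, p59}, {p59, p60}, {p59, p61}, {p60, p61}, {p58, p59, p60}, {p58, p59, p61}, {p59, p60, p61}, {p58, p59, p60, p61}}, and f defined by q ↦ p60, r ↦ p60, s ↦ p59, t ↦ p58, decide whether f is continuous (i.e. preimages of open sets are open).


f is NOT continuous.

Compute f^{-1}(U) for each U ∈ τ_Y:
  U = ∅: f^{-1}(U) = ∅ ∈ τ_X ✓.
  U = {p59}: f^{-1}(U) = {s} ∉ τ_X ✗.
  U = {p60}: f^{-1}(U) = {q, r} ∉ τ_X ✗.
  U = {p61}: f^{-1}(U) = ∅ ∈ τ_X ✓.
  U = {p58, p59}: f^{-1}(U) = {s, t} ∉ τ_X ✗.
  U = {p59, p60}: f^{-1}(U) = {q, r, s} ∉ τ_X ✗.
  U = {p59, p61}: f^{-1}(U) = {s} ∉ τ_X ✗.
  U = {p60, p61}: f^{-1}(U) = {q, r} ∉ τ_X ✗.
  U = {p58, p59, p60}: f^{-1}(U) = {q, r, s, t} ∈ τ_X ✓.
  U = {p58, p59, p61}: f^{-1}(U) = {s, t} ∉ τ_X ✗.
  U = {p59, p60, p61}: f^{-1}(U) = {q, r, s} ∉ τ_X ✗.
  U = {p58, p59, p60, p61}: f^{-1}(U) = {q, r, s, t} ∈ τ_X ✓.
Found U = {p59} with f^{-1}(U) = {s} not in τ_X. Therefore f is NOT continuous.


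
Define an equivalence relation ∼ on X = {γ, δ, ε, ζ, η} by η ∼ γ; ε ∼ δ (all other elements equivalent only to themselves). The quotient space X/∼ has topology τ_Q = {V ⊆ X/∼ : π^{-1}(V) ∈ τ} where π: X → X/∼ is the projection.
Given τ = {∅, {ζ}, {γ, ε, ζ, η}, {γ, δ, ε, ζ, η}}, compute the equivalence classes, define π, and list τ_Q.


X/∼ = {[γ=η], [δ=ε], [ζ]}; |τ_Q| = 3.

Equivalence classes: [γ=η], [δ=ε], [ζ].
Quotient map π: X → X/∼ sends γ ↦ [γ=η], δ ↦ [δ=ε], ε ↦ [δ=ε], ζ ↦ [ζ], η ↦ [γ=η].
For each subset V ⊆ X/∼, compute π^{-1}(V) ⊆ X and check whether π^{-1}(V) ∈ τ. V is open in τ_Q iff π^{-1}(V) ∈ τ.
  V = {}: π^{-1}(V) = ∅ ∈ τ ✓.
  V = {[γ=η]}: π^{-1}(V) = {γ, η} ∉ τ ✗.
  V = {[δ=ε]}: π^{-1}(V) = {δ, ε} ∉ τ ✗.
  V = {[γ=η], [δ=ε]}: π^{-1}(V) = {γ, δ, ε, η} ∉ τ ✗.
  V = {[ζ]}: π^{-1}(V) = {ζ} ∈ τ ✓.
  V = {[γ=η], [ζ]}: π^{-1}(V) = {γ, ζ, η} ∉ τ ✗.
  V = {[δ=ε], [ζ]}: π^{-1}(V) = {δ, ε, ζ} ∉ τ ✗.
  V = {[γ=η], [δ=ε], [ζ]}: π^{-1}(V) = {γ, δ, ε, ζ, η} ∈ τ ✓.
Open sets in the quotient: τ_Q = {{}, {[ζ]}, {[γ=η], [δ=ε], [ζ]}} (3 elements).


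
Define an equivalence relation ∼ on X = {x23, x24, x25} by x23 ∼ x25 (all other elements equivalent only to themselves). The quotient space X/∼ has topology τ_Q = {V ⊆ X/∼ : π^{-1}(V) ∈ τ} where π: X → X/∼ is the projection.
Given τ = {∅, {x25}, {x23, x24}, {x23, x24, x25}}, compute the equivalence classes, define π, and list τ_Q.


X/∼ = {[x23=x25], [x24]}; |τ_Q| = 2.

Equivalence classes: [x23=x25], [x24].
Quotient map π: X → X/∼ sends x23 ↦ [x23=x25], x24 ↦ [x24], x25 ↦ [x23=x25].
For each subset V ⊆ X/∼, compute π^{-1}(V) ⊆ X and check whether π^{-1}(V) ∈ τ. V is open in τ_Q iff π^{-1}(V) ∈ τ.
  V = {}: π^{-1}(V) = ∅ ∈ τ ✓.
  V = {[x23=x25]}: π^{-1}(V) = {x23, x25} ∉ τ ✗.
  V = {[x24]}: π^{-1}(V) = {x24} ∉ τ ✗.
  V = {[x23=x25], [x24]}: π^{-1}(V) = {x23, x24, x25} ∈ τ ✓.
Open sets in the quotient: τ_Q = {{}, {[x23=x25], [x24]}} (2 elements).


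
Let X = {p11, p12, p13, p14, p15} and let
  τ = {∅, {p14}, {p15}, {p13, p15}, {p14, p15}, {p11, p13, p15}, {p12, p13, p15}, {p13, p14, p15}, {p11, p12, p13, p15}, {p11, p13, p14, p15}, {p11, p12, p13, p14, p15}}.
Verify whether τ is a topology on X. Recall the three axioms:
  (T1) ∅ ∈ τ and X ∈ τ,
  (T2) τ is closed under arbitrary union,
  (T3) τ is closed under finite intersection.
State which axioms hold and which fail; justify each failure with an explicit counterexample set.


τ is NOT a topology on X.

Axiom (T1): ∅ ∈ τ? Yes; X ∈ τ? Yes.
Axiom (T2/T3): check pairwise unions and intersections of members of τ.
Counterexample for (T2): {p14} ∪ {p12, p13, p15} = {p12, p13, p14, p15} ∉ τ. Therefore τ is NOT a topology.


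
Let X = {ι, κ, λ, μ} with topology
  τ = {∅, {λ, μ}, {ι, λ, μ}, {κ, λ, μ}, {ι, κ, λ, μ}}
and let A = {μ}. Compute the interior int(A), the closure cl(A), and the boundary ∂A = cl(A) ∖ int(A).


int(A) = ∅, cl(A) = {ι, κ, λ, μ}, ∂A = {ι, κ, λ, μ}.

Closed sets in (X, τ) are complements of opens:
  closed(X, τ) = {∅, {ι}, {κ}, {ι, κ}, {ι, κ, λ, μ}}.
int(A) = ⋃ {U ∈ τ : U ⊆ A}. Opens contained in A: ∅.
Taking the union of these: int(A) = ∅.
cl(A) = ⋂ {C closed : A ⊆ C}. Closed sets containing A: {ι, κ, λ, μ}.
Intersecting these: cl(A) = {ι, κ, λ, μ}.
∂A = cl(A) ∖ int(A) = {ι, κ, λ, μ} ∖ ∅ = {ι, κ, λ, μ}.


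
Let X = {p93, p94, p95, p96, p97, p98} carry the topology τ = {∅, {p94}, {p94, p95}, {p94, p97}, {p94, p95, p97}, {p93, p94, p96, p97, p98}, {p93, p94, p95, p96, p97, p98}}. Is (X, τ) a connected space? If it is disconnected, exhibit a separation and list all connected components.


(X, τ) is connected.

Find clopen sets (U ∈ τ with X ∖ U ∈ τ):
  U = ∅, X ∖ U = {p93, p94, p95, p96, p97, p98} — both open, so U is clopen.
  U = {p93, p94, p95, p96, p97, p98}, X ∖ U = ∅ — both open, so U is clopen.
Only trivial clopens (∅ and X) exist, so (X, τ) is connected.
Compute connected components by grouping points that agree on all clopens:
  component: {p93, p94, p95, p96, p97, p98}


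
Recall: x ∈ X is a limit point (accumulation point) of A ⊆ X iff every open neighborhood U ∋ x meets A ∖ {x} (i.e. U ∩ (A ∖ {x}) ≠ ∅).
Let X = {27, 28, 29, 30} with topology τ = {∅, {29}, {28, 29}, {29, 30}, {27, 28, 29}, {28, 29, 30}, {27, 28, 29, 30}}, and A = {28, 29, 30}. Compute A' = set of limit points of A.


A' = {27, 28, 30}

For each x ∈ X, list the open sets U ∈ τ with x ∈ U, then check whether U ∩ (A ∖ {x}) ≠ ∅ for every such U.
  x = 27: opens ∋ x are {27, 28, 29}, {27, 28, 29, 30}; each meets A ∖ {27}, so x IS a limit point.
  x = 28: opens ∋ x are {28, 29}, {27, 28, 29}, {28, 29, 30}, {27, 28, 29, 30}; each meets A ∖ {28}, so x IS a limit point.
  x = 29: open {29} ∋ x has {29} ∩ (A ∖ {29}) = ∅, so x is NOT a limit point.
  x = 30: opens ∋ x are {29, 30}, {28, 29, 30}, {27, 28, 29, 30}; each meets A ∖ {30}, so x IS a limit point.
Collecting: A' = {27, 28, 30}.


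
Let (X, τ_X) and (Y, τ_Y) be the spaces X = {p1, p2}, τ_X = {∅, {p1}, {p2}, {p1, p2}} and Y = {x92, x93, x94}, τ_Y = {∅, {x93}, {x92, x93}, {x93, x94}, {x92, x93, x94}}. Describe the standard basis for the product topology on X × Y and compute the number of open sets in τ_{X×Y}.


Basis B = {∅ × ∅, {p1} × {x93}, {p2} × {x93}, {p1} × {x92, x93}, {p1} × {x93, x94}, {p1, p2} × {x93}, {p2} × {x92, x93}, {p2} × {x93, x94}, {p1} × {x92, x93, x94}, {p2} × {x92, x93, x94}, {p1, p2} × {x92, x93}, {p1, p2} × {x93, x94}, {p1, p2} × {x92, x93, x94}}; |τ_{X×Y}| = 25.

Enumerate products U × V with U ∈ τ_X, V ∈ τ_Y (deduplicated):
  ∅ × ∅ = {} (∅)
  {p1} × {x93} = {(p1,x93)}
  {p2} × {x93} = {(p2,x93)}
  {p1} × {x92, x93} = {(p1,x92), (p1,x93)}
  {p1} × {x93, x94} = {(p1,x93), (p1,x94)}
  {p1, p2} × {x93} = {(p1,x93), (p2,x93)}
  {p2} × {x92, x93} = {(p2,x92), (p2,x93)}
  {p2} × {x93, x94} = {(p2,x93), (p2,x94)}
  {p1} × {x92, x93, x94} = {(p1,x92), (p1,x93), (p1,x94)}
  {p2} × {x92, x93, x94} = {(p2,x92), (p2,x93), (p2,x94)}
  {p1, p2} × {x92, x93} = {(p1,x92), (p1,x93), (p2,x92), (p2,x93)}
  {p1, p2} × {x93, x94} = {(p1,x93), (p1,x94), (p2,x93), (p2,x94)}
  {p1, p2} × {x92, x93, x94} = {(p1,x92), (p1,x93), (p1,x94), (p2,x92), (p2,x93), (p2,x94)}
These 13 distinct sets form the basis B.
Close under arbitrary unions to get τ_{X×Y}; counting gives |τ_{X×Y}| = 25.


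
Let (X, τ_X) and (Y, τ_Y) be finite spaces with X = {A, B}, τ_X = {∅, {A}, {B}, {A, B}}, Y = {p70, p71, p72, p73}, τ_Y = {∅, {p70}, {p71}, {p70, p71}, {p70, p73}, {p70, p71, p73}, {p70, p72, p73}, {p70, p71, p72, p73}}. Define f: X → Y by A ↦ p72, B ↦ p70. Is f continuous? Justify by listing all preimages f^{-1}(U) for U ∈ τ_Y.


f IS continuous.

Compute f^{-1}(U) for each U ∈ τ_Y:
  U = ∅: f^{-1}(U) = ∅ ∈ τ_X ✓.
  U = {p70}: f^{-1}(U) = {B} ∈ τ_X ✓.
  U = {p71}: f^{-1}(U) = ∅ ∈ τ_X ✓.
  U = {p70, p71}: f^{-1}(U) = {B} ∈ τ_X ✓.
  U = {p70, p73}: f^{-1}(U) = {B} ∈ τ_X ✓.
  U = {p70, p71, p73}: f^{-1}(U) = {B} ∈ τ_X ✓.
  U = {p70, p72, p73}: f^{-1}(U) = {A, B} ∈ τ_X ✓.
  U = {p70, p71, p72, p73}: f^{-1}(U) = {A, B} ∈ τ_X ✓.
Every preimage lies in τ_X, so f IS continuous.


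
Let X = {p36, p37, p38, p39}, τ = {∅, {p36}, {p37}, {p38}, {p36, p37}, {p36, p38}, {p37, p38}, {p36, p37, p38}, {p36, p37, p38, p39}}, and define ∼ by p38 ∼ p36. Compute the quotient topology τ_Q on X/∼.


X/∼ = {[p36=p38], [p37], [p39]}; |τ_Q| = 5.

Equivalence classes: [p36=p38], [p37], [p39].
Quotient map π: X → X/∼ sends p36 ↦ [p36=p38], p37 ↦ [p37], p38 ↦ [p36=p38], p39 ↦ [p39].
For each subset V ⊆ X/∼, compute π^{-1}(V) ⊆ X and check whether π^{-1}(V) ∈ τ. V is open in τ_Q iff π^{-1}(V) ∈ τ.
  V = {}: π^{-1}(V) = ∅ ∈ τ ✓.
  V = {[p36=p38]}: π^{-1}(V) = {p36, p38} ∈ τ ✓.
  V = {[p37]}: π^{-1}(V) = {p37} ∈ τ ✓.
  V = {[p36=p38], [p37]}: π^{-1}(V) = {p36, p37, p38} ∈ τ ✓.
  V = {[p39]}: π^{-1}(V) = {p39} ∉ τ ✗.
  V = {[p36=p38], [p39]}: π^{-1}(V) = {p36, p38, p39} ∉ τ ✗.
  V = {[p37], [p39]}: π^{-1}(V) = {p37, p39} ∉ τ ✗.
  V = {[p36=p38], [p37], [p39]}: π^{-1}(V) = {p36, p37, p38, p39} ∈ τ ✓.
Open sets in the quotient: τ_Q = {{}, {[p36=p38]}, {[p37]}, {[p36=p38], [p37]}, {[p36=p38], [p37], [p39]}} (5 elements).


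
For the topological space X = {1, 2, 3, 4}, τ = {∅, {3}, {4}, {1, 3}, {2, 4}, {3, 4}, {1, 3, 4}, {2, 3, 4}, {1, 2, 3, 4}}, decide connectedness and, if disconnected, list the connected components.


(X, τ) is disconnected; components = [{1, 3}, {2, 4}].

Find clopen sets (U ∈ τ with X ∖ U ∈ τ):
  U = ∅, X ∖ U = {1, 2, 3, 4} — both open, so U is clopen.
  U = {1, 3}, X ∖ U = {2, 4} — both open, so U is clopen.
  U = {2, 4}, X ∖ U = {1, 3} — both open, so U is clopen.
  U = {1, 2, 3, 4}, X ∖ U = ∅ — both open, so U is clopen.
Nontrivial clopen(s) exist: e.g. {2, 4}. So (X, τ) is disconnected.
Compute connected components by grouping points that agree on all clopens:
  component: {1, 3}
  component: {2, 4}


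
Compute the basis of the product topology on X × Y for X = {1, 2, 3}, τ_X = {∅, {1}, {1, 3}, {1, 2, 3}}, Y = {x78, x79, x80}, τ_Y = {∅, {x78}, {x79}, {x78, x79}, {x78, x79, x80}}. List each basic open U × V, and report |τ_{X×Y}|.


Basis B = {∅ × ∅, {1} × {x78}, {1} × {x79}, {1} × {x78, x79}, {1, 3} × {x78}, {1, 3} × {x79}, {1} × {x78, x79, x80}, {1, 2, 3} × {x78}, {1, 2, 3} × {x79}, {1, 3} × {x78, x79}, {1, 3} × {x78, x79, x80}, {1, 2, 3} × {x78, x79}, {1, 2, 3} × {x78, x79, x80}}; |τ_{X×Y}| = 30.

Enumerate products U × V with U ∈ τ_X, V ∈ τ_Y (deduplicated):
  ∅ × ∅ = {} (∅)
  {1} × {x78} = {(1,x78)}
  {1} × {x79} = {(1,x79)}
  {1} × {x78, x79} = {(1,x78), (1,x79)}
  {1, 3} × {x78} = {(1,x78), (3,x78)}
  {1, 3} × {x79} = {(1,x79), (3,x79)}
  {1} × {x78, x79, x80} = {(1,x78), (1,x79), (1,x80)}
  {1, 2, 3} × {x78} = {(1,x78), (2,x78), (3,x78)}
  {1, 2, 3} × {x79} = {(1,x79), (2,x79), (3,x79)}
  {1, 3} × {x78, x79} = {(1,x78), (1,x79), (3,x78), (3,x79)}
  {1, 3} × {x78, x79, x80} = {(1,x78), (1,x79), (1,x80), (3,x78), (3,x79), (3,x80)}
  {1, 2, 3} × {x78, x79} = {(1,x78), (1,x79), (2,x78), (2,x79), (3,x78), (3,x79)}
  {1, 2, 3} × {x78, x79, x80} = {(1,x78), (1,x79), (1,x80), (2,x78), (2,x79), (2,x80), (3,x78), (3,x79), (3,x80)}
These 13 distinct sets form the basis B.
Close under arbitrary unions to get τ_{X×Y}; counting gives |τ_{X×Y}| = 30.


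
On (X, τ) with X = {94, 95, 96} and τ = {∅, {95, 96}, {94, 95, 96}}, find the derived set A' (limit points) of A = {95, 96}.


A' = {94, 95, 96}

For each x ∈ X, list the open sets U ∈ τ with x ∈ U, then check whether U ∩ (A ∖ {x}) ≠ ∅ for every such U.
  x = 94: opens ∋ x are {94, 95, 96}; each meets A ∖ {94}, so x IS a limit point.
  x = 95: opens ∋ x are {95, 96}, {94, 95, 96}; each meets A ∖ {95}, so x IS a limit point.
  x = 96: opens ∋ x are {95, 96}, {94, 95, 96}; each meets A ∖ {96}, so x IS a limit point.
Collecting: A' = {94, 95, 96}.


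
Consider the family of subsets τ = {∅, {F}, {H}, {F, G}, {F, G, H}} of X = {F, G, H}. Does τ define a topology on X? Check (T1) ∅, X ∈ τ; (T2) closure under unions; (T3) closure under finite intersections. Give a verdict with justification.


τ is NOT a topology on X.

Axiom (T1): ∅ ∈ τ? Yes; X ∈ τ? Yes.
Axiom (T2/T3): check pairwise unions and intersections of members of τ.
Counterexample for (T2): {F} ∪ {H} = {F, H} ∉ τ. Therefore τ is NOT a topology.


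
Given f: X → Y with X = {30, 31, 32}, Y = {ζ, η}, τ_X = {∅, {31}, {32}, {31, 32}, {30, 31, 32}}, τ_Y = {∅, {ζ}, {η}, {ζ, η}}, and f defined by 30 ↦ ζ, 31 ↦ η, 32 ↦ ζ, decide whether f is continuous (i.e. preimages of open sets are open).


f is NOT continuous.

Compute f^{-1}(U) for each U ∈ τ_Y:
  U = ∅: f^{-1}(U) = ∅ ∈ τ_X ✓.
  U = {ζ}: f^{-1}(U) = {30, 32} ∉ τ_X ✗.
  U = {η}: f^{-1}(U) = {31} ∈ τ_X ✓.
  U = {ζ, η}: f^{-1}(U) = {30, 31, 32} ∈ τ_X ✓.
Found U = {ζ} with f^{-1}(U) = {30, 32} not in τ_X. Therefore f is NOT continuous.
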